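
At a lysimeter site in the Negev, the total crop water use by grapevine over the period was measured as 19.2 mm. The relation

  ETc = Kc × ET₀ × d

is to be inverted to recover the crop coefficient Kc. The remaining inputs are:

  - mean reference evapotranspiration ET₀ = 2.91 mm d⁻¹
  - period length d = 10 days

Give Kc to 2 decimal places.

ETc = Kc × ET₀ × d  ⇒  Kc = ETc / (ET₀ × d)
Kc = 19.2 / (2.91 × 10) = 19.2 / 29.10 = 0.6598

0.66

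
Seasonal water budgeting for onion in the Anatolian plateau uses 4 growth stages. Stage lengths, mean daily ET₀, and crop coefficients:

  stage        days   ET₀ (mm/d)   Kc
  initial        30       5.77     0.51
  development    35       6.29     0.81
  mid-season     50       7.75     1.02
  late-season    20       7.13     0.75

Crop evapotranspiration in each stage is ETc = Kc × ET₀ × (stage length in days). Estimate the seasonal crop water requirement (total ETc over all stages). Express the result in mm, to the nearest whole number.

769 mm

initial: 0.51 × 5.77 × 30 = 88.28 mm
development: 0.81 × 6.29 × 35 = 178.32 mm
mid-season: 1.02 × 7.75 × 50 = 395.25 mm
late-season: 0.75 × 7.13 × 20 = 106.95 mm
Seasonal total = 768.80 mm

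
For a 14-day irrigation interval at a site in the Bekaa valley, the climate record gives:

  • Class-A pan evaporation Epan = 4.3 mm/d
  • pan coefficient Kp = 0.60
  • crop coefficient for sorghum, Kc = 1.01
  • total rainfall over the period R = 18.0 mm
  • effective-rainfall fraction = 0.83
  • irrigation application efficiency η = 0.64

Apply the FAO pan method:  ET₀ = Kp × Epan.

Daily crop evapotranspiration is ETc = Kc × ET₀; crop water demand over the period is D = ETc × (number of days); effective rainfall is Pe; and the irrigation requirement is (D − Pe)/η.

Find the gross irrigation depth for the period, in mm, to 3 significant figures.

ET₀ = 0.60 × 4.3 = 2.5800 mm/d
ETc = Kc × ET₀ = 1.01 × 2.5800 = 2.6058 mm/d
Crop demand D = ETc × 14 d = 2.6058 × 14 = 36.481 mm
Pe = 0.83 × 18.0 = 14.940 mm
D − Pe = 36.481 − 14.940 = 21.541 mm
Gross irrigation = 21.541 / 0.64 = 33.658 mm

33.7 mm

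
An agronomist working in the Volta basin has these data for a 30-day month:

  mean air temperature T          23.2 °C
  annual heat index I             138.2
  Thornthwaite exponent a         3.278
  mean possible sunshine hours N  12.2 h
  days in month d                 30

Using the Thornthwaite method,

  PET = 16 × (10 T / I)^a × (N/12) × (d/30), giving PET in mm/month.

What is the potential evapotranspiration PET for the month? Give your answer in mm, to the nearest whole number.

89 mm

10T/I = 10 × 23.2 / 138.2 = 1.6787
(10T/I)^a = 1.6787^3.278 = 5.4634
Uncorrected PET = 16 × 5.4634 = 87.414 mm
Correction = (N/12)(d/30) = (12.2/12)(30/30) = 1.0167
PET = 87.414 × 1.0167 = 88.874 mm/month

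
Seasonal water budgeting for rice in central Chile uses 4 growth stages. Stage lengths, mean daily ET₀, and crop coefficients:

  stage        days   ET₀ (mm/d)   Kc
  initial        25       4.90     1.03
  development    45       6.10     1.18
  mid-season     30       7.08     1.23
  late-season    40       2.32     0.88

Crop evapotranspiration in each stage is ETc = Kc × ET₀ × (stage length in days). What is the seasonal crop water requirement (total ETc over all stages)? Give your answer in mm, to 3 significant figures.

initial: 1.03 × 4.90 × 25 = 126.18 mm
development: 1.18 × 6.10 × 45 = 323.91 mm
mid-season: 1.23 × 7.08 × 30 = 261.25 mm
late-season: 0.88 × 2.32 × 40 = 81.66 mm
Seasonal total = 793.00 mm

793 mm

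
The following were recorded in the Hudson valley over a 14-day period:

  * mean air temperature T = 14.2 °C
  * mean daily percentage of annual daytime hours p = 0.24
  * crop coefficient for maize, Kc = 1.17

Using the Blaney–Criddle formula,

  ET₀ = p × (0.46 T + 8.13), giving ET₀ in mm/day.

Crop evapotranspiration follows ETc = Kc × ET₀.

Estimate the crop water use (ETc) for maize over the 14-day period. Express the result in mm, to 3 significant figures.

ET₀ = 0.24 × (0.46 × 14.2 + 8.13) = 0.24 × 14.662 = 3.5189 mm/d
ETc = Kc × ET₀ = 1.17 × 3.5189 = 4.1171 mm/d
Over 14 days: 4.1171 × 14 = 57.639 mm

57.6 mm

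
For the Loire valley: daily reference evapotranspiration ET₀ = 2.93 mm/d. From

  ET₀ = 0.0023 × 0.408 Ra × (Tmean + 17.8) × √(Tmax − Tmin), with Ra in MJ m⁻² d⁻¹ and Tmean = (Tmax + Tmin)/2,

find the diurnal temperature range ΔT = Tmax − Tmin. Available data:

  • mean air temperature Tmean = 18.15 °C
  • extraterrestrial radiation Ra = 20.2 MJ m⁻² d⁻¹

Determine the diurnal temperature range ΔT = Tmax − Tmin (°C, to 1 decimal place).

18.5 °C

√ΔT = ET₀ / [0.0023 × 0.408 × Ra × (Tmean+17.8)] = 2.93 / (0.0023 × 8.2416 × 35.95) = 4.2996
ΔT = 4.2996² = 18.487 °C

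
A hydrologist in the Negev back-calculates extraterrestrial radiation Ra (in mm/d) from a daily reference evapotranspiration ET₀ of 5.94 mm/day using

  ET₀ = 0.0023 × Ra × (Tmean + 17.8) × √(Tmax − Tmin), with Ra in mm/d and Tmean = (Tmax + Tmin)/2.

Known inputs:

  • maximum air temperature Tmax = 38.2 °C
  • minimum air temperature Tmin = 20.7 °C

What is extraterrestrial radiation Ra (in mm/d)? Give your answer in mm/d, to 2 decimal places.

13.07 mm/d

Tmean = 29.45 °C; √ΔT = 4.1833
Ra = ET₀ / [0.0023 × (Tmean+17.8) × √ΔT] = 5.94 / (0.0023 × 47.25 × 4.1833) = 13.066 mm/d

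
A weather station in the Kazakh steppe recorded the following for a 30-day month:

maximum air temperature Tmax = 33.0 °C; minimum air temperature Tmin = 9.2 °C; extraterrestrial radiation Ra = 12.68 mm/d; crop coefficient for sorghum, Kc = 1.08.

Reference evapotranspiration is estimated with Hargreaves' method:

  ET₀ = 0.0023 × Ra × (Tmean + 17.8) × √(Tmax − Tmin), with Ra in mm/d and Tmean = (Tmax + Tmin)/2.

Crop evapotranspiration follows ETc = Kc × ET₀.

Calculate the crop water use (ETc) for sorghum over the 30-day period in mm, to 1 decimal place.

Tmean = (33.0 + 9.2)/2 = 21.10 °C
ET₀ = 0.0023 × 12.68 × (21.10 + 17.8) × √23.8 = 0.0023 × 12.68 × 38.90 × 4.8785 = 5.5346 mm/d
ETc = Kc × ET₀ = 1.08 × 5.5346 = 5.9774 mm/d
Over 30 days: 5.9774 × 30 = 179.322 mm

179.3 mm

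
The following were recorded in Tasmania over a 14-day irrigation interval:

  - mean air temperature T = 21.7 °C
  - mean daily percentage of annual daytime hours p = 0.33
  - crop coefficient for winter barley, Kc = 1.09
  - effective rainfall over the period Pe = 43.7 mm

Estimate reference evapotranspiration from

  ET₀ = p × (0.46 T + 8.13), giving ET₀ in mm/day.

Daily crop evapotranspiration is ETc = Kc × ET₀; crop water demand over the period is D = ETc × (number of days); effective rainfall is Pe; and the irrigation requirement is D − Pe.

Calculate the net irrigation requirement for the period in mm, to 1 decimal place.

ET₀ = 0.33 × (0.46 × 21.7 + 8.13) = 0.33 × 18.112 = 5.9770 mm/d
ETc = Kc × ET₀ = 1.09 × 5.9770 = 6.5149 mm/d
Crop demand D = ETc × 14 d = 6.5149 × 14 = 91.209 mm
D − Pe = 91.209 − 43.7 = 47.509 mm

47.5 mm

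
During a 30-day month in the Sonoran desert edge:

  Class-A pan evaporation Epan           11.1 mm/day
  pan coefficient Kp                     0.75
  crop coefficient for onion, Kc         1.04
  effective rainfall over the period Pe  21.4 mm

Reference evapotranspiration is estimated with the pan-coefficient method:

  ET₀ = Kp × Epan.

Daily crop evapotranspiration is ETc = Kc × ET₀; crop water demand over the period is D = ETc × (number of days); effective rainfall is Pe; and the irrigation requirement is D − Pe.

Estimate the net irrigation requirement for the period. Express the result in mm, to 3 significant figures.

ET₀ = 0.75 × 11.1 = 8.3250 mm/d
ETc = Kc × ET₀ = 1.04 × 8.3250 = 8.6580 mm/d
Crop demand D = ETc × 30 d = 8.6580 × 30 = 259.740 mm
D − Pe = 259.740 − 21.4 = 238.340 mm

238 mm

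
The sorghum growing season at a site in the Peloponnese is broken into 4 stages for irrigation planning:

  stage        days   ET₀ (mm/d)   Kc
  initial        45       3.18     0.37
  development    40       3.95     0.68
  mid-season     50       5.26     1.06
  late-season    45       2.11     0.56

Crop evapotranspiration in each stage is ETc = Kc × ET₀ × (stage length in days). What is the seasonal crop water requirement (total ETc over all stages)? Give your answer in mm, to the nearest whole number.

initial: 0.37 × 3.18 × 45 = 52.95 mm
development: 0.68 × 3.95 × 40 = 107.44 mm
mid-season: 1.06 × 5.26 × 50 = 278.78 mm
late-season: 0.56 × 2.11 × 45 = 53.17 mm
Seasonal total = 492.34 mm

492 mm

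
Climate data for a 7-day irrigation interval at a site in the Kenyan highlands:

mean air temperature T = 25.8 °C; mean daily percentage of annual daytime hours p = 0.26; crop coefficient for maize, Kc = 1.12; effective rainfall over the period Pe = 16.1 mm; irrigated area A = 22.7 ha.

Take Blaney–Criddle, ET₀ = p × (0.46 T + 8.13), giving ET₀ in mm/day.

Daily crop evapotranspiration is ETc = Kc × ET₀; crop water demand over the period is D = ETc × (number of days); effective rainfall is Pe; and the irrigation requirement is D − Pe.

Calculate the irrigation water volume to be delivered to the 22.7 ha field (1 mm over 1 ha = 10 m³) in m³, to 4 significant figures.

5599 m³

ET₀ = 0.26 × (0.46 × 25.8 + 8.13) = 0.26 × 19.998 = 5.1995 mm/d
ETc = Kc × ET₀ = 1.12 × 5.1995 = 5.8234 mm/d
Crop demand D = ETc × 7 d = 5.8234 × 7 = 40.764 mm
D − Pe = 40.764 − 16.1 = 24.664 mm
Volume = 24.664 mm × 22.7 ha × 10 = 5598.7 m³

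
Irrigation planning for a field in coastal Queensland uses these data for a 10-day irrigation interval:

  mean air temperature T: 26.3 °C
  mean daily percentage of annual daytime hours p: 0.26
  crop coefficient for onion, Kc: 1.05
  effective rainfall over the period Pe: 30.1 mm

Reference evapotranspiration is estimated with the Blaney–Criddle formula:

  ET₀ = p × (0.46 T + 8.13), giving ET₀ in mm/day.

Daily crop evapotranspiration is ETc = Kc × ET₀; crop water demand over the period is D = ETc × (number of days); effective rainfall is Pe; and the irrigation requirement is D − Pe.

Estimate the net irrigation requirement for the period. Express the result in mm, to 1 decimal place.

ET₀ = 0.26 × (0.46 × 26.3 + 8.13) = 0.26 × 20.228 = 5.2593 mm/d
ETc = Kc × ET₀ = 1.05 × 5.2593 = 5.5223 mm/d
Crop demand D = ETc × 10 d = 5.5223 × 10 = 55.223 mm
D − Pe = 55.223 − 30.1 = 25.123 mm

25.1 mm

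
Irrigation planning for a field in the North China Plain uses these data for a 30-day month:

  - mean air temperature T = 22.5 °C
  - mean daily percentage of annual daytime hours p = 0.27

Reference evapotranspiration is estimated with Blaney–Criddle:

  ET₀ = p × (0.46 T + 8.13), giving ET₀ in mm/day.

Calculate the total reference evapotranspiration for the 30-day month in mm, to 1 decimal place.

149.7 mm

ET₀ = 0.27 × (0.46 × 22.5 + 8.13) = 0.27 × 18.480 = 4.9896 mm/d
Monthly total = 4.9896 × 30 = 149.688 mm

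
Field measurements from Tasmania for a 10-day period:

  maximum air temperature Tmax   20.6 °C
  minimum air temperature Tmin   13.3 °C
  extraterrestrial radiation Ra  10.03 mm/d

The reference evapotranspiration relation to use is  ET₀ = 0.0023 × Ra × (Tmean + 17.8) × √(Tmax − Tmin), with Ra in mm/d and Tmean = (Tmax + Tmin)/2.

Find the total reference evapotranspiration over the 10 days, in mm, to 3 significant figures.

Tmean = (20.6 + 13.3)/2 = 16.95 °C
ET₀ = 0.0023 × 10.03 × (16.95 + 17.8) × √7.3 = 0.0023 × 10.03 × 34.75 × 2.7019 = 2.1660 mm/d
Over 10 days: 2.1660 × 10 = 21.660 mm

21.7 mm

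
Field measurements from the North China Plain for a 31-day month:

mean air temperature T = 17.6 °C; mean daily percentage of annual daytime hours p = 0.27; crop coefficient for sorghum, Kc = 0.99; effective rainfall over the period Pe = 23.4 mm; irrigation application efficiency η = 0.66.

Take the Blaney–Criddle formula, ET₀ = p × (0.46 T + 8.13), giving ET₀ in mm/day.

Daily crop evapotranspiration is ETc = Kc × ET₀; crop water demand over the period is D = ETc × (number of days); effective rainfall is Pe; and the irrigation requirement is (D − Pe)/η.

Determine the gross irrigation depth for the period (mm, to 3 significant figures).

168 mm

ET₀ = 0.27 × (0.46 × 17.6 + 8.13) = 0.27 × 16.226 = 4.3810 mm/d
ETc = Kc × ET₀ = 0.99 × 4.3810 = 4.3372 mm/d
Crop demand D = ETc × 31 d = 4.3372 × 31 = 134.453 mm
D − Pe = 134.453 − 23.4 = 111.053 mm
Gross irrigation = 111.053 / 0.66 = 168.262 mm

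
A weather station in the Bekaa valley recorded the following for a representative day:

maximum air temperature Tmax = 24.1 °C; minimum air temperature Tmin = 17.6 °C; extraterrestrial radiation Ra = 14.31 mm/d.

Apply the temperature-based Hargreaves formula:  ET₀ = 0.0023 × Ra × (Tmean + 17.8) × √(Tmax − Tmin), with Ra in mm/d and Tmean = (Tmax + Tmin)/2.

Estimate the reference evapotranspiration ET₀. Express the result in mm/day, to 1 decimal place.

3.2 mm/day

Tmean = (24.1 + 17.6)/2 = 20.85 °C
ET₀ = 0.0023 × 14.31 × (20.85 + 17.8) × √6.5 = 0.0023 × 14.31 × 38.65 × 2.5495 = 3.2432 mm/d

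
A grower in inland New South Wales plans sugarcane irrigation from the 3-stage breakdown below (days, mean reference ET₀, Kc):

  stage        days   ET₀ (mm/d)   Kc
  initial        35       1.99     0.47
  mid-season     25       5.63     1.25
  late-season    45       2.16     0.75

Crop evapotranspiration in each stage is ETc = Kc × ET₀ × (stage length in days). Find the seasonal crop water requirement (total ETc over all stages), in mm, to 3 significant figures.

282 mm

initial: 0.47 × 1.99 × 35 = 32.74 mm
mid-season: 1.25 × 5.63 × 25 = 175.94 mm
late-season: 0.75 × 2.16 × 45 = 72.90 mm
Seasonal total = 281.58 mm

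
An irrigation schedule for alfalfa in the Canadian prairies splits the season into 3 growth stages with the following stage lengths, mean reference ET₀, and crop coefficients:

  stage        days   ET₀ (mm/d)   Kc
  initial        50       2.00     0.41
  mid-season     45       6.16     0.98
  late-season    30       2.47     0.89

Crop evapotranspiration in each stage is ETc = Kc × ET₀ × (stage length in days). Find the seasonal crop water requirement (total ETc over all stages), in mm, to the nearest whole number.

379 mm

initial: 0.41 × 2.00 × 50 = 41.00 mm
mid-season: 0.98 × 6.16 × 45 = 271.66 mm
late-season: 0.89 × 2.47 × 30 = 65.95 mm
Seasonal total = 378.61 mm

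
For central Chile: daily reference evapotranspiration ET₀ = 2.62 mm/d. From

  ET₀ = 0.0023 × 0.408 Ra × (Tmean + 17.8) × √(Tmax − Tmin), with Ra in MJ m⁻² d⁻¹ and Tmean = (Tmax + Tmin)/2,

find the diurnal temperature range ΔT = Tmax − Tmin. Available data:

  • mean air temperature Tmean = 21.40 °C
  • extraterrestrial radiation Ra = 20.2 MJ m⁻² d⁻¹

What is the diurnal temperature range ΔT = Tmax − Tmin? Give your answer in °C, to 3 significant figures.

√ΔT = ET₀ / [0.0023 × 0.408 × Ra × (Tmean+17.8)] = 2.62 / (0.0023 × 8.2416 × 39.20) = 3.5259
ΔT = 3.5259² = 12.432 °C

12.4 °C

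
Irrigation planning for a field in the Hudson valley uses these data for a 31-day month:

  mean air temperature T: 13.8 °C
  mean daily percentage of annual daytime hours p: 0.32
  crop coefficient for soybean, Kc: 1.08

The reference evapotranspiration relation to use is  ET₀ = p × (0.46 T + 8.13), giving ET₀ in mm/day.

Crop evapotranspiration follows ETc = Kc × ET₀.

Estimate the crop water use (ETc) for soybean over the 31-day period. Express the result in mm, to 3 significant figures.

155 mm

ET₀ = 0.32 × (0.46 × 13.8 + 8.13) = 0.32 × 14.478 = 4.6330 mm/d
ETc = Kc × ET₀ = 1.08 × 4.6330 = 5.0036 mm/d
Over 31 days: 5.0036 × 31 = 155.112 mm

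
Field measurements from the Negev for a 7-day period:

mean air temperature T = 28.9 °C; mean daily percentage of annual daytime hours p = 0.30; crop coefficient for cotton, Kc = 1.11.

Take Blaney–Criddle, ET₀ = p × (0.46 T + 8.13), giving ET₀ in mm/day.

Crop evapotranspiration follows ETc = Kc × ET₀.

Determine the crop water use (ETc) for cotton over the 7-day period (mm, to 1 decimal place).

ET₀ = 0.30 × (0.46 × 28.9 + 8.13) = 0.30 × 21.424 = 6.4272 mm/d
ETc = Kc × ET₀ = 1.11 × 6.4272 = 7.1342 mm/d
Over 7 days: 7.1342 × 7 = 49.939 mm

49.9 mm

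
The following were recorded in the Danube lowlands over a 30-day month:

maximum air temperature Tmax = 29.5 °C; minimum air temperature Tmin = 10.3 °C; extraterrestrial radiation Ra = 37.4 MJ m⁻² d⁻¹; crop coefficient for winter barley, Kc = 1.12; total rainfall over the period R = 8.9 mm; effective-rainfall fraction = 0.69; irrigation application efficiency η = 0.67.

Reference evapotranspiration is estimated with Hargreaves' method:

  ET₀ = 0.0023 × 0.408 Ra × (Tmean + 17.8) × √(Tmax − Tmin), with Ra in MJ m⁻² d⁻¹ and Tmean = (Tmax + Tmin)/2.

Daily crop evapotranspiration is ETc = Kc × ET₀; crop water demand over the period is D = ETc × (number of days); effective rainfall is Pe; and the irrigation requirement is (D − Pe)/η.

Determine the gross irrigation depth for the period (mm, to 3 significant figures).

Tmean = (29.5 + 10.3)/2 = 19.90 °C
0.408 Ra = 0.408 × 37.4 = 15.2592 mm/d equivalent
ET₀ = 0.0023 × 15.2592 × (19.90 + 17.8) × √19.2 = 0.0023 × 15.2592 × 37.70 × 4.3818 = 5.7977 mm/d
ETc = Kc × ET₀ = 1.12 × 5.7977 = 6.4934 mm/d
Crop demand D = ETc × 30 d = 6.4934 × 30 = 194.802 mm
Pe = 0.69 × 8.9 = 6.141 mm
D − Pe = 194.802 − 6.141 = 188.661 mm
Gross irrigation = 188.661 / 0.67 = 281.584 mm

282 mm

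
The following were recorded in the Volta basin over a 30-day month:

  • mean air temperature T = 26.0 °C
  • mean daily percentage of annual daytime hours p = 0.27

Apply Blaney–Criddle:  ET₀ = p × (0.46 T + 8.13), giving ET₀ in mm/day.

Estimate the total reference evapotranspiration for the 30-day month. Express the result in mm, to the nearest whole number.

163 mm

ET₀ = 0.27 × (0.46 × 26.0 + 8.13) = 0.27 × 20.090 = 5.4243 mm/d
Monthly total = 5.4243 × 30 = 162.729 mm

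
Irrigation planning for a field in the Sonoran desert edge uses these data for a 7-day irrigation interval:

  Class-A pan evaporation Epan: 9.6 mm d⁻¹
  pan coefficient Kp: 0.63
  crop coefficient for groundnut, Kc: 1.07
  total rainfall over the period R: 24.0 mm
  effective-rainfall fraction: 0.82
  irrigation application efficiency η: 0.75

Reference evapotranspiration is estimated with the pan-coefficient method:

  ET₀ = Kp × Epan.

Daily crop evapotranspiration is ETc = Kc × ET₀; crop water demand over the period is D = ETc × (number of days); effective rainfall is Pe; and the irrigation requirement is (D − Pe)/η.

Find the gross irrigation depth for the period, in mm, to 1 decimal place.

34.2 mm

ET₀ = 0.63 × 9.6 = 6.0480 mm/d
ETc = Kc × ET₀ = 1.07 × 6.0480 = 6.4714 mm/d
Crop demand D = ETc × 7 d = 6.4714 × 7 = 45.300 mm
Pe = 0.82 × 24.0 = 19.680 mm
D − Pe = 45.300 − 19.680 = 25.620 mm
Gross irrigation = 25.620 / 0.75 = 34.160 mm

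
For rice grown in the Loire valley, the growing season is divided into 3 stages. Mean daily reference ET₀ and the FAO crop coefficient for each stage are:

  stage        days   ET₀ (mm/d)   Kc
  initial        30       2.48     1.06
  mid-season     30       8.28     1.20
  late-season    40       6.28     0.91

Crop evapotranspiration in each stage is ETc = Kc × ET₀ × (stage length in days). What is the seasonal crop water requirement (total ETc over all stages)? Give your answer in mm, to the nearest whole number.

606 mm

initial: 1.06 × 2.48 × 30 = 78.86 mm
mid-season: 1.20 × 8.28 × 30 = 298.08 mm
late-season: 0.91 × 6.28 × 40 = 228.59 mm
Seasonal total = 605.53 mm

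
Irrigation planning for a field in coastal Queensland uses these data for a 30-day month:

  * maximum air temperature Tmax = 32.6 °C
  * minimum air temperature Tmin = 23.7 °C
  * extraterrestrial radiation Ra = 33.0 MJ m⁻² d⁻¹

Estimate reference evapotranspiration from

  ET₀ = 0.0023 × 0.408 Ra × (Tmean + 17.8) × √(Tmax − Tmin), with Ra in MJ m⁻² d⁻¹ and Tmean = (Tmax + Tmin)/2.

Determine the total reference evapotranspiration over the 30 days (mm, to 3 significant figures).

Tmean = (32.6 + 23.7)/2 = 28.15 °C
0.408 Ra = 0.408 × 33.0 = 13.4640 mm/d equivalent
ET₀ = 0.0023 × 13.4640 × (28.15 + 17.8) × √8.9 = 0.0023 × 13.4640 × 45.95 × 2.9833 = 4.2451 mm/d
Over 30 days: 4.2451 × 30 = 127.353 mm

127 mm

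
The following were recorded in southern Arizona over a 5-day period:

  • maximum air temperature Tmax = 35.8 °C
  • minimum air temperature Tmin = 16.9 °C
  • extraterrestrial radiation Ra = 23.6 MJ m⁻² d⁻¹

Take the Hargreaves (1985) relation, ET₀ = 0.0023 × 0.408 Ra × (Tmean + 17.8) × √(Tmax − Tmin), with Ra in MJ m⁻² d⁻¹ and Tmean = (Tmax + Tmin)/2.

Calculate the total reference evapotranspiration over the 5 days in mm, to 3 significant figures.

21.3 mm

Tmean = (35.8 + 16.9)/2 = 26.35 °C
0.408 Ra = 0.408 × 23.6 = 9.6288 mm/d equivalent
ET₀ = 0.0023 × 9.6288 × (26.35 + 17.8) × √18.9 = 0.0023 × 9.6288 × 44.15 × 4.3474 = 4.2507 mm/d
Over 5 days: 4.2507 × 5 = 21.254 mm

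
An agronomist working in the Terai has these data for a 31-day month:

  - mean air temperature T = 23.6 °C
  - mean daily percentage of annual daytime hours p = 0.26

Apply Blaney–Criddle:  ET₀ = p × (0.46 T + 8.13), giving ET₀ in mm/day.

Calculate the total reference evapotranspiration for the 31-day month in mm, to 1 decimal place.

153.0 mm

ET₀ = 0.26 × (0.46 × 23.6 + 8.13) = 0.26 × 18.986 = 4.9364 mm/d
Monthly total = 4.9364 × 31 = 153.028 mm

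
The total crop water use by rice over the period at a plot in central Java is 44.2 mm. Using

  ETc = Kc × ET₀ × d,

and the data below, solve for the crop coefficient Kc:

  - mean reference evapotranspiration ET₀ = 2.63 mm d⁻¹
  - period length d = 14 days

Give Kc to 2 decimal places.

1.20

ETc = Kc × ET₀ × d  ⇒  Kc = ETc / (ET₀ × d)
Kc = 44.2 / (2.63 × 14) = 44.2 / 36.82 = 1.2004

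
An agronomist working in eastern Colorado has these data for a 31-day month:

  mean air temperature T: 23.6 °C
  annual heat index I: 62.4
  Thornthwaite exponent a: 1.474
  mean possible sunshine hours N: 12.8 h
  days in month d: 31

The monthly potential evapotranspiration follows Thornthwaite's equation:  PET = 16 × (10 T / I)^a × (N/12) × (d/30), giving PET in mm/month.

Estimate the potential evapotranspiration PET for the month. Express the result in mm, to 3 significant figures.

125 mm

10T/I = 10 × 23.6 / 62.4 = 3.7821
(10T/I)^a = 3.7821^1.474 = 7.1052
Uncorrected PET = 16 × 7.1052 = 113.683 mm
Correction = (N/12)(d/30) = (12.8/12)(31/30) = 1.1022
PET = 113.683 × 1.1022 = 125.301 mm/month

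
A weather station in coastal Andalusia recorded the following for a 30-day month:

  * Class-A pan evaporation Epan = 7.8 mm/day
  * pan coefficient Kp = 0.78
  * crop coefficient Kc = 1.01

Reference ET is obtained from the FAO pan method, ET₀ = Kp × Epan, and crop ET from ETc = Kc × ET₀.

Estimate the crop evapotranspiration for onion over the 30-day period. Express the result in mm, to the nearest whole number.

184 mm

ET₀ = 0.78 × 7.8 = 6.0840 mm/d
ETc = Kc × ET₀ = 1.01 × 6.0840 = 6.1448 mm/d
Over 30 days: 6.1448 × 30 = 184.344 mm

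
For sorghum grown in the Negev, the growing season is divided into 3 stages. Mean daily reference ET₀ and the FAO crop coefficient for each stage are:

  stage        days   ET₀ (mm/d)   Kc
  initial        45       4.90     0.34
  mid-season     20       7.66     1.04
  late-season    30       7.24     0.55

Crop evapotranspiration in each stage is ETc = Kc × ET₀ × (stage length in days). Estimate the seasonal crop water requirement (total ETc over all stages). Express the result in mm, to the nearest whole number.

initial: 0.34 × 4.90 × 45 = 74.97 mm
mid-season: 1.04 × 7.66 × 20 = 159.33 mm
late-season: 0.55 × 7.24 × 30 = 119.46 mm
Seasonal total = 353.76 mm

354 mm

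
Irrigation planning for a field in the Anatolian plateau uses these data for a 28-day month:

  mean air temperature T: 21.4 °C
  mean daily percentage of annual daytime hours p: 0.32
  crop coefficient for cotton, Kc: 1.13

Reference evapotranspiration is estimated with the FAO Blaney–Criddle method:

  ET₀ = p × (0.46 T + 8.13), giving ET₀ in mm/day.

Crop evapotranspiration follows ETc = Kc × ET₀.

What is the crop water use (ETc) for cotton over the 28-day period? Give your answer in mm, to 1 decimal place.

182.0 mm

ET₀ = 0.32 × (0.46 × 21.4 + 8.13) = 0.32 × 17.974 = 5.7517 mm/d
ETc = Kc × ET₀ = 1.13 × 5.7517 = 6.4994 mm/d
Over 28 days: 6.4994 × 28 = 181.983 mm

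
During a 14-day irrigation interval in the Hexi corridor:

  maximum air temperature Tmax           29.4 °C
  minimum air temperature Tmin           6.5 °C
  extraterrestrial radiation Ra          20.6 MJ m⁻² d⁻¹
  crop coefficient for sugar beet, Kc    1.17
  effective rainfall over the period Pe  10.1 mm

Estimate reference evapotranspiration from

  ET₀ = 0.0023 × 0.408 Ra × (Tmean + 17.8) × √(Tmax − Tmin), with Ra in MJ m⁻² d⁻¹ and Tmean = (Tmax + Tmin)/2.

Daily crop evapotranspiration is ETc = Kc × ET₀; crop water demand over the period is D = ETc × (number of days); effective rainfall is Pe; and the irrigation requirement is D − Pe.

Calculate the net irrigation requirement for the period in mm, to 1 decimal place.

Tmean = (29.4 + 6.5)/2 = 17.95 °C
0.408 Ra = 0.408 × 20.6 = 8.4048 mm/d equivalent
ET₀ = 0.0023 × 8.4048 × (17.95 + 17.8) × √22.9 = 0.0023 × 8.4048 × 35.75 × 4.7854 = 3.3071 mm/d
ETc = Kc × ET₀ = 1.17 × 3.3071 = 3.8693 mm/d
Crop demand D = ETc × 14 d = 3.8693 × 14 = 54.170 mm
D − Pe = 54.170 − 10.1 = 44.070 mm

44.1 mm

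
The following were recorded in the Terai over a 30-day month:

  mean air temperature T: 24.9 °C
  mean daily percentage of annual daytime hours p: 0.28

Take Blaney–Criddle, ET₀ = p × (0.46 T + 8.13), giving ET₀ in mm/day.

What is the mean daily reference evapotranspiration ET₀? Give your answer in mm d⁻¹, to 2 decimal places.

5.48 mm d⁻¹

ET₀ = 0.28 × (0.46 × 24.9 + 8.13) = 0.28 × 19.584 = 5.4835 mm/d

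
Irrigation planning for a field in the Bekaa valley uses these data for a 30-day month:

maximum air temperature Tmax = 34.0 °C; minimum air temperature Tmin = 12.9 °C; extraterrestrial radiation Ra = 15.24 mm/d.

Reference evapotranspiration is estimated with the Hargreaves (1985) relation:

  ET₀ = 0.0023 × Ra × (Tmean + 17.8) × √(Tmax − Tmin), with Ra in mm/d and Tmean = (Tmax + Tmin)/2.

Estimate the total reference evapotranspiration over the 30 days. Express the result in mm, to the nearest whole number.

Tmean = (34.0 + 12.9)/2 = 23.45 °C
ET₀ = 0.0023 × 15.24 × (23.45 + 17.8) × √21.1 = 0.0023 × 15.24 × 41.25 × 4.5935 = 6.6417 mm/d
Over 30 days: 6.6417 × 30 = 199.251 mm

199 mm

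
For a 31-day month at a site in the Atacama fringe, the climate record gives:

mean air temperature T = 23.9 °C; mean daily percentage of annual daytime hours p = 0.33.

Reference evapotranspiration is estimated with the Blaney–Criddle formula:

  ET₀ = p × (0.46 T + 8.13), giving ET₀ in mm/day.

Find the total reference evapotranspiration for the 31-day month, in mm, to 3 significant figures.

ET₀ = 0.33 × (0.46 × 23.9 + 8.13) = 0.33 × 19.124 = 6.3109 mm/d
Monthly total = 6.3109 × 31 = 195.638 mm

196 mm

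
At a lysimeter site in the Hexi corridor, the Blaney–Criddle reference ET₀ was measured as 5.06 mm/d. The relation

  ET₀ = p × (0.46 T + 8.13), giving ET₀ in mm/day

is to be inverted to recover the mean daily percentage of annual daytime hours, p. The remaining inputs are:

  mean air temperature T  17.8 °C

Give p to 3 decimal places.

p = ET₀ / (0.46 T + 8.13) = 5.06 / (0.46 × 17.8 + 8.13) = 5.06 / 16.318 = 0.3101

0.310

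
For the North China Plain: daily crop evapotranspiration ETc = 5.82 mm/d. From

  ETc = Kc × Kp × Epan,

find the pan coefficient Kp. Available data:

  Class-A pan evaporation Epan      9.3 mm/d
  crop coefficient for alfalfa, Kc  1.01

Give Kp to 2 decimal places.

ETc = Kc × Kp × Epan  ⇒  Kp = ETc / (Kc × Epan)
Kp = 5.82 / (1.01 × 9.3) = 5.82 / 9.393 = 0.6196

0.62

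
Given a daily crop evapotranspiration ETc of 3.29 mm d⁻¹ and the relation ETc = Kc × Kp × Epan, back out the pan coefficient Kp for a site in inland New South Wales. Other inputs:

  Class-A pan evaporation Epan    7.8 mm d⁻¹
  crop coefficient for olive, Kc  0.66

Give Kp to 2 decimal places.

ETc = Kc × Kp × Epan  ⇒  Kp = ETc / (Kc × Epan)
Kp = 3.29 / (0.66 × 7.8) = 3.29 / 5.148 = 0.6391

0.64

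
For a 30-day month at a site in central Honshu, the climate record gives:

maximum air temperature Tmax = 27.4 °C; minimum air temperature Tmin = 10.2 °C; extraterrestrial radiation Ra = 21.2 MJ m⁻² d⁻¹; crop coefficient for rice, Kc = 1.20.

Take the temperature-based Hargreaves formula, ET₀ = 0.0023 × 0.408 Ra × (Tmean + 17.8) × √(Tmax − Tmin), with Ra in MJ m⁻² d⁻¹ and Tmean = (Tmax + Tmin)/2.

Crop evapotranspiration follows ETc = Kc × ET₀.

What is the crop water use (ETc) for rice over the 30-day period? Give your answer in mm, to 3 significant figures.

Tmean = (27.4 + 10.2)/2 = 18.80 °C
0.408 Ra = 0.408 × 21.2 = 8.6496 mm/d equivalent
ET₀ = 0.0023 × 8.6496 × (18.80 + 17.8) × √17.2 = 0.0023 × 8.6496 × 36.60 × 4.1473 = 3.0197 mm/d
ETc = Kc × ET₀ = 1.20 × 3.0197 = 3.6236 mm/d
Over 30 days: 3.6236 × 30 = 108.708 mm

109 mm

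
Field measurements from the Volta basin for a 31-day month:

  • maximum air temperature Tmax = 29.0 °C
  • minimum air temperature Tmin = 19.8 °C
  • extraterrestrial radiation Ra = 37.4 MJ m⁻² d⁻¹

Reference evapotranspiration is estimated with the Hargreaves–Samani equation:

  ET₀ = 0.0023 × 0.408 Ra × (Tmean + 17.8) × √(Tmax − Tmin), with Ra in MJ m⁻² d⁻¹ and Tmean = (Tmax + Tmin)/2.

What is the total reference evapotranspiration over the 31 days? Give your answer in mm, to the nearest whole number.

139 mm

Tmean = (29.0 + 19.8)/2 = 24.40 °C
0.408 Ra = 0.408 × 37.4 = 15.2592 mm/d equivalent
ET₀ = 0.0023 × 15.2592 × (24.40 + 17.8) × √9.2 = 0.0023 × 15.2592 × 42.20 × 3.0332 = 4.4923 mm/d
Over 31 days: 4.4923 × 31 = 139.261 mm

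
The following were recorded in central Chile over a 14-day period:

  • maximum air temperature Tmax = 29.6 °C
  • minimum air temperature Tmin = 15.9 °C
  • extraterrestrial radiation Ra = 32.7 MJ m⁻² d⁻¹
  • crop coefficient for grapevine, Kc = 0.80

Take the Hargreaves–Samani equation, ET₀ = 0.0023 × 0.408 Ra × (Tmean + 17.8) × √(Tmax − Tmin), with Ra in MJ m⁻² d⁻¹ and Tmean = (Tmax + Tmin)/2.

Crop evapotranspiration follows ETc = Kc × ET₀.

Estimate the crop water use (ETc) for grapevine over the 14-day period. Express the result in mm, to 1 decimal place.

51.6 mm

Tmean = (29.6 + 15.9)/2 = 22.75 °C
0.408 Ra = 0.408 × 32.7 = 13.3416 mm/d equivalent
ET₀ = 0.0023 × 13.3416 × (22.75 + 17.8) × √13.7 = 0.0023 × 13.3416 × 40.55 × 3.7014 = 4.6057 mm/d
ETc = Kc × ET₀ = 0.80 × 4.6057 = 3.6846 mm/d
Over 14 days: 3.6846 × 14 = 51.584 mm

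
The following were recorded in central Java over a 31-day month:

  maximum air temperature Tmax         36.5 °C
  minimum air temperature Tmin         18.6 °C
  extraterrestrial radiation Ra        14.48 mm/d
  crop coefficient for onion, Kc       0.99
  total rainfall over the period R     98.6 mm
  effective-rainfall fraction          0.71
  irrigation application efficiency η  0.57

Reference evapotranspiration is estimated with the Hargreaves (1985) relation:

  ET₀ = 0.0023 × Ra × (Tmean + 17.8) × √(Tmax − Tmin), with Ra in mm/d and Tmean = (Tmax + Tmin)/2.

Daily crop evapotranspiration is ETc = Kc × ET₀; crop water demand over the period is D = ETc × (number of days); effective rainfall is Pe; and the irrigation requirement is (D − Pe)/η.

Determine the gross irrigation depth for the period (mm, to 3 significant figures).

Tmean = (36.5 + 18.6)/2 = 27.55 °C
ET₀ = 0.0023 × 14.48 × (27.55 + 17.8) × √17.9 = 0.0023 × 14.48 × 45.35 × 4.2308 = 6.3899 mm/d
ETc = Kc × ET₀ = 0.99 × 6.3899 = 6.3260 mm/d
Crop demand D = ETc × 31 d = 6.3260 × 31 = 196.106 mm
Pe = 0.71 × 98.6 = 70.006 mm
D − Pe = 196.106 − 70.006 = 126.100 mm
Gross irrigation = 126.100 / 0.57 = 221.228 mm

221 mm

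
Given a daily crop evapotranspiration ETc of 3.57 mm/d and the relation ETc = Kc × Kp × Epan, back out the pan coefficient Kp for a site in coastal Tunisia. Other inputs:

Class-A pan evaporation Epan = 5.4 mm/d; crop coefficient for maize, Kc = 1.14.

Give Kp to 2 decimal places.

0.58

ETc = Kc × Kp × Epan  ⇒  Kp = ETc / (Kc × Epan)
Kp = 3.57 / (1.14 × 5.4) = 3.57 / 6.156 = 0.5799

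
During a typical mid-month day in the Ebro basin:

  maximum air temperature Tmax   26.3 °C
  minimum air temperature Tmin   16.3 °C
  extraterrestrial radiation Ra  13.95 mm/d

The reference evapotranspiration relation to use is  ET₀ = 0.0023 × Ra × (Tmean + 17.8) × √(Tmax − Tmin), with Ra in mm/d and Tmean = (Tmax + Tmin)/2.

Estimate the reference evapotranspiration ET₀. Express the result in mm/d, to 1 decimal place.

4.0 mm/d

Tmean = (26.3 + 16.3)/2 = 21.30 °C
ET₀ = 0.0023 × 13.95 × (21.30 + 17.8) × √10.0 = 0.0023 × 13.95 × 39.10 × 3.1623 = 3.9672 mm/d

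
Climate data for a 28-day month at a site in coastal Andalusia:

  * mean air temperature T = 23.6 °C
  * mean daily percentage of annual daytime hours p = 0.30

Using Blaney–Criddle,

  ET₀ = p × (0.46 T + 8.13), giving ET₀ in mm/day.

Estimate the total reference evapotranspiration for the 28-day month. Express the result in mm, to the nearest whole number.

159 mm

ET₀ = 0.30 × (0.46 × 23.6 + 8.13) = 0.30 × 18.986 = 5.6958 mm/d
Monthly total = 5.6958 × 28 = 159.482 mm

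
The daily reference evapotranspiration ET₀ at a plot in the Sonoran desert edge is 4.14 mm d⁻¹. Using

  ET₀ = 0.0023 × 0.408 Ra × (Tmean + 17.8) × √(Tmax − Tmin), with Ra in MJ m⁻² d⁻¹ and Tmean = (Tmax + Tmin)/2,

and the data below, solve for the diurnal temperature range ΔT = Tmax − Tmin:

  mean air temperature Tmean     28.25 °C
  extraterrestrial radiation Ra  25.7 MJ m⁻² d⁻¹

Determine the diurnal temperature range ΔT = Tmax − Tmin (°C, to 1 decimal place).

√ΔT = ET₀ / [0.0023 × 0.408 × Ra × (Tmean+17.8)] = 4.14 / (0.0023 × 10.4856 × 46.05) = 3.7278
ΔT = 3.7278² = 13.896 °C

13.9 °C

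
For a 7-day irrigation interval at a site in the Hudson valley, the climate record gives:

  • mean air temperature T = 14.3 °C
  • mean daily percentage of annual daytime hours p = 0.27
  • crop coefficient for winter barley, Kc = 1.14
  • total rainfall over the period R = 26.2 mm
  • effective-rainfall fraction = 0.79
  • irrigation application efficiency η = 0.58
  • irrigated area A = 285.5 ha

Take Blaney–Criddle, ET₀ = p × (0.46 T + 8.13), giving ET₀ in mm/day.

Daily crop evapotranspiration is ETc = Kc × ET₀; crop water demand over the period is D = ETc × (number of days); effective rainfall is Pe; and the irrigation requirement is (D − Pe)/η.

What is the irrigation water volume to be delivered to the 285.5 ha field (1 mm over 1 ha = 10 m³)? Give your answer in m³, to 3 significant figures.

ET₀ = 0.27 × (0.46 × 14.3 + 8.13) = 0.27 × 14.708 = 3.9712 mm/d
ETc = Kc × ET₀ = 1.14 × 3.9712 = 4.5272 mm/d
Crop demand D = ETc × 7 d = 4.5272 × 7 = 31.690 mm
Pe = 0.79 × 26.2 = 20.698 mm
D − Pe = 31.690 − 20.698 = 10.992 mm
Gross irrigation = 10.992 / 0.58 = 18.952 mm
Volume = 18.952 mm × 285.5 ha × 10 = 54108.0 m³

54100 m³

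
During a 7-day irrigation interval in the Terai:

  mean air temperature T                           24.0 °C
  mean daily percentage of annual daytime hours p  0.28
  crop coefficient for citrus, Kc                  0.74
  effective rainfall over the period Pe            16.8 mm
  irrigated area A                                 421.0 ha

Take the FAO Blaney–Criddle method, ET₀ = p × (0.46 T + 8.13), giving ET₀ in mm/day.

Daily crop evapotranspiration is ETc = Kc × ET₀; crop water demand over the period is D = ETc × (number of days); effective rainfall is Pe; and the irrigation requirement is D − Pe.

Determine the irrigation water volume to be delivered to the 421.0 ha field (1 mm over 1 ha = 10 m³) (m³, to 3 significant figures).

46300 m³

ET₀ = 0.28 × (0.46 × 24.0 + 8.13) = 0.28 × 19.170 = 5.3676 mm/d
ETc = Kc × ET₀ = 0.74 × 5.3676 = 3.9720 mm/d
Crop demand D = ETc × 7 d = 3.9720 × 7 = 27.804 mm
D − Pe = 27.804 − 16.8 = 11.004 mm
Volume = 11.004 mm × 421.0 ha × 10 = 46326.8 m³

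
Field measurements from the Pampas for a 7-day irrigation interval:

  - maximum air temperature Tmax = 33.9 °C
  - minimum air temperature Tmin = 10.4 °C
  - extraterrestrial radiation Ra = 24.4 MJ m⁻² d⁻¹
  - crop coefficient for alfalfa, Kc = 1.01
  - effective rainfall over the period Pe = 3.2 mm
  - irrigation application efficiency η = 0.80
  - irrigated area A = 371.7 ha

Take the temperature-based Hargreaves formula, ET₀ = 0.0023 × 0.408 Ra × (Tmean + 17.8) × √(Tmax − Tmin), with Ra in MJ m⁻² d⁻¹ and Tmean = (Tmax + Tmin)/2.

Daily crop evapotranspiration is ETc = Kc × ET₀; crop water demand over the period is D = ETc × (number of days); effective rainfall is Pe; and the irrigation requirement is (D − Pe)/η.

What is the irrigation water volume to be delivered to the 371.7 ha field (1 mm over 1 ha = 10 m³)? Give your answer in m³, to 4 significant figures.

Tmean = (33.9 + 10.4)/2 = 22.15 °C
0.408 Ra = 0.408 × 24.4 = 9.9552 mm/d equivalent
ET₀ = 0.0023 × 9.9552 × (22.15 + 17.8) × √23.5 = 0.0023 × 9.9552 × 39.95 × 4.8477 = 4.4344 mm/d
ETc = Kc × ET₀ = 1.01 × 4.4344 = 4.4787 mm/d
Crop demand D = ETc × 7 d = 4.4787 × 7 = 31.351 mm
D − Pe = 31.351 − 3.2 = 28.151 mm
Gross irrigation = 28.151 / 0.80 = 35.189 mm
Volume = 35.189 mm × 371.7 ha × 10 = 130797.5 m³

130800 m³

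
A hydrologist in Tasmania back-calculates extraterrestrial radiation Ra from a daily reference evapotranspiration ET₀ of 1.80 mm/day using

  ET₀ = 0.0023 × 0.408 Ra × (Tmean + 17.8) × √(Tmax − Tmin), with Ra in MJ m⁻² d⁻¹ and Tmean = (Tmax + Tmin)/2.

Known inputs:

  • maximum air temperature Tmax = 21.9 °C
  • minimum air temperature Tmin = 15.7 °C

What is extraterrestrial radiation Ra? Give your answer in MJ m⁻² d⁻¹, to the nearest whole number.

Tmean = (21.9+15.7)/2 = 18.80 °C; ΔT = 6.2
Ra = ET₀ / [0.0023 × 0.408 × (Tmean+17.8) × √ΔT]
   = 1.80 / (0.0023 × 0.408 × 36.60 × 2.4900) = 21.048 MJ m⁻² d⁻¹

21 MJ m⁻² d⁻¹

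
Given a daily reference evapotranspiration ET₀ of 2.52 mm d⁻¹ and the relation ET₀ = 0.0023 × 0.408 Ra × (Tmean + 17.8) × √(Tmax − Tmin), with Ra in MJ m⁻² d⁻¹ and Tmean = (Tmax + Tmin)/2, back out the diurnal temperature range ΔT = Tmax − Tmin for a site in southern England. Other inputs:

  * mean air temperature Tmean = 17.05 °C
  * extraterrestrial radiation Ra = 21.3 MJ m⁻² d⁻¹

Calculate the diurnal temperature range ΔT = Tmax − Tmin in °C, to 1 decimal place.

√ΔT = ET₀ / [0.0023 × 0.408 × Ra × (Tmean+17.8)] = 2.52 / (0.0023 × 8.6904 × 34.85) = 3.6177
ΔT = 3.6177² = 13.088 °C

13.1 °C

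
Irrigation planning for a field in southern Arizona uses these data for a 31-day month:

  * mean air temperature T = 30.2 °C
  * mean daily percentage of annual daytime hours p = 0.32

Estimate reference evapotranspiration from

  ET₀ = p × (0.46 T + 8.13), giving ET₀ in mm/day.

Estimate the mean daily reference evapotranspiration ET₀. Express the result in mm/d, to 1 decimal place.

ET₀ = 0.32 × (0.46 × 30.2 + 8.13) = 0.32 × 22.022 = 7.0470 mm/d

7.0 mm/d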